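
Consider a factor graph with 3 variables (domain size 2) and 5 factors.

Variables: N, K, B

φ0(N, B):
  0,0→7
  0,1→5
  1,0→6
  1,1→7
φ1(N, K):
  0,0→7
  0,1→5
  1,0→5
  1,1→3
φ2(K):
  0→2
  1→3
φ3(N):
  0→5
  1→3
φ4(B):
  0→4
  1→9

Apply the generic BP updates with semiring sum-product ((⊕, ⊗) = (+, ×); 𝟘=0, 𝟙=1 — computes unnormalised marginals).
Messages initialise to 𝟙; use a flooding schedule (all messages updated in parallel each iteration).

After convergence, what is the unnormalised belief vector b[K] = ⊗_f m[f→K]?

init: all messages = 𝟙 over 2 values
r1 m[φ0→N] = [12, 13]
r1 m[φ0→B] = [13, 12]
r1 m[φ1→N] = [12, 8]
r1 m[φ1→K] = [12, 8]
r1 m[φ2→K] = [2, 3]
r1 m[φ3→N] = [5, 3]
r1 m[φ4→B] = [4, 9]
r1 m[N→φ0] = [1, 1]
r1 m[N→φ1] = [1, 1]
r1 m[N→φ3] = [1, 1]
r1 m[K→φ1] = [1, 1]
r1 m[K→φ2] = [1, 1]
r1 m[B→φ0] = [1, 1]
r1 m[B→φ4] = [1, 1]
r2 m[φ0→N] = [12, 13]
r2 m[φ0→B] = [13, 12]
r2 m[φ1→N] = [12, 8]
r2 m[φ1→K] = [12, 8]
r2 m[φ2→K] = [2, 3]
r2 m[φ3→N] = [5, 3]
r2 m[φ4→B] = [4, 9]
r2 m[N→φ0] = [60, 24]
r2 m[N→φ1] = [60, 39]
r2 m[N→φ3] = [144, 104]
r2 m[K→φ1] = [2, 3]
r2 m[K→φ2] = [12, 8]
r2 m[B→φ0] = [4, 9]
r2 m[B→φ4] = [13, 12]
r3 m[φ0→N] = [73, 87]
r3 m[φ0→B] = [564, 468]
r3 m[φ1→N] = [29, 19]
r3 m[φ1→K] = [615, 417]
r3 m[φ2→K] = [2, 3]
r3 m[φ3→N] = [5, 3]
r3 m[φ4→B] = [4, 9]
r3 m[N→φ0] = [60, 24]
r3 m[N→φ1] = [60, 39]
r3 m[N→φ3] = [144, 104]
r3 m[K→φ1] = [2, 3]
r3 m[K→φ2] = [12, 8]
r3 m[B→φ0] = [4, 9]
r3 m[B→φ4] = [13, 12]
r4 m[φ0→N] = [73, 87]
r4 m[φ0→B] = [564, 468]
r4 m[φ1→N] = [29, 19]
r4 m[φ1→K] = [615, 417]
r4 m[φ2→K] = [2, 3]
r4 m[φ3→N] = [5, 3]
r4 m[φ4→B] = [4, 9]
r4 m[N→φ0] = [145, 57]
r4 m[N→φ1] = [365, 261]
r4 m[N→φ3] = [2117, 1653]
r4 m[K→φ1] = [2, 3]
r4 m[K→φ2] = [615, 417]
r4 m[B→φ0] = [4, 9]
r4 m[B→φ4] = [564, 468]
r5 m[φ0→N] = [73, 87]
r5 m[φ0→B] = [1357, 1124]
r5 m[φ1→N] = [29, 19]
r5 m[φ1→K] = [3860, 2608]
r5 m[φ2→K] = [2, 3]
r5 m[φ3→N] = [5, 3]
r5 m[φ4→B] = [4, 9]
r5 m[N→φ0] = [145, 57]
r5 m[N→φ1] = [365, 261]
r5 m[N→φ3] = [2117, 1653]
r5 m[K→φ1] = [2, 3]
r5 m[K→φ2] = [615, 417]
r5 m[B→φ0] = [4, 9]
r5 m[B→φ4] = [564, 468]
r6 m[φ0→N] = [73, 87]
r6 m[φ0→B] = [1357, 1124]
r6 m[φ1→N] = [29, 19]
r6 m[φ1→K] = [3860, 2608]
r6 m[φ2→K] = [2, 3]
r6 m[φ3→N] = [5, 3]
r6 m[φ4→B] = [4, 9]
r6 m[N→φ0] = [145, 57]
r6 m[N→φ1] = [365, 261]
r6 m[N→φ3] = [2117, 1653]
r6 m[K→φ1] = [2, 3]
r6 m[K→φ2] = [3860, 2608]
r6 m[B→φ0] = [4, 9]
r6 m[B→φ4] = [1357, 1124]
r7 m[φ0→N] = [73, 87]
r7 m[φ0→B] = [1357, 1124]
r7 m[φ1→N] = [29, 19]
r7 m[φ1→K] = [3860, 2608]
r7 m[φ2→K] = [2, 3]
r7 m[φ3→N] = [5, 3]
r7 m[φ4→B] = [4, 9]
r7 m[N→φ0] = [145, 57]
r7 m[N→φ1] = [365, 261]
r7 m[N→φ3] = [2117, 1653]
r7 m[K→φ1] = [2, 3]
r7 m[K→φ2] = [3860, 2608]
r7 m[B→φ0] = [4, 9]
r7 m[B→φ4] = [1357, 1124]
fixed point reached at round 7
b[K] = ⊗ incoming = [7720, 7824]

b[K] = [7720, 7824]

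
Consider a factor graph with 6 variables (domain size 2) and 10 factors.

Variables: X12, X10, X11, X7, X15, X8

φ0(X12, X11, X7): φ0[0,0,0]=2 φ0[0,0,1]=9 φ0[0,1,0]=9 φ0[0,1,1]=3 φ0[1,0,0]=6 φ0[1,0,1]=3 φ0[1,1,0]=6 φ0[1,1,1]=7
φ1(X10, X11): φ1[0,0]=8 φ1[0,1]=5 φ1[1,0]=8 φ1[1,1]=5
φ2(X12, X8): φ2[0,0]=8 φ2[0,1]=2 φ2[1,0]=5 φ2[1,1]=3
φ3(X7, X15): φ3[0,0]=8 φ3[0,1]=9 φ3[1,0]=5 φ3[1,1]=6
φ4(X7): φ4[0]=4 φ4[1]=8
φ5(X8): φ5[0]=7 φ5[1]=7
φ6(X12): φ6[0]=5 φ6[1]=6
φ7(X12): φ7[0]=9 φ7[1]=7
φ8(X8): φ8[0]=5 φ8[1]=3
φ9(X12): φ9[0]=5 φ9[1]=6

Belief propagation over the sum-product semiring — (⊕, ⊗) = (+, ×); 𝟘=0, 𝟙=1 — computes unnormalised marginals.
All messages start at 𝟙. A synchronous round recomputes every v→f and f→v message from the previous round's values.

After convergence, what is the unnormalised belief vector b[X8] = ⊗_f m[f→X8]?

b[X8] = [2413051200, 556364592]

init: all messages = 𝟙 over 2 values
r1 m[φ0→X12] = [23, 22]
r1 m[φ0→X11] = [20, 25]
r1 m[φ0→X7] = [23, 22]
r1 m[φ1→X10] = [13, 13]
r1 m[φ1→X11] = [16, 10]
r1 m[φ2→X12] = [10, 8]
r1 m[φ2→X8] = [13, 5]
r1 m[φ3→X7] = [17, 11]
r1 m[φ3→X15] = [13, 15]
r1 m[φ4→X7] = [4, 8]
r1 m[φ5→X8] = [7, 7]
r1 m[φ6→X12] = [5, 6]
r1 m[φ7→X12] = [9, 7]
r1 m[φ8→X8] = [5, 3]
r1 m[φ9→X12] = [5, 6]
r1 m[X12→φ0] = [1, 1]
r1 m[X12→φ2] = [1, 1]
r1 m[X12→φ6] = [1, 1]
r1 m[X12→φ7] = [1, 1]
r1 m[X12→φ9] = [1, 1]
r1 m[X10→φ1] = [1, 1]
r1 m[X11→φ0] = [1, 1]
r1 m[X11→φ1] = [1, 1]
r1 m[X7→φ0] = [1, 1]
r1 m[X7→φ3] = [1, 1]
r1 m[X7→φ4] = [1, 1]
r1 m[X15→φ3] = [1, 1]
r1 m[X8→φ2] = [1, 1]
r1 m[X8→φ5] = [1, 1]
r1 m[X8→φ8] = [1, 1]
r2 m[φ0→X12] = [23, 22]
r2 m[φ0→X11] = [20, 25]
r2 m[φ0→X7] = [23, 22]
r2 m[φ1→X10] = [13, 13]
r2 m[φ1→X11] = [16, 10]
r2 m[φ2→X12] = [10, 8]
r2 m[φ2→X8] = [13, 5]
r2 m[φ3→X7] = [17, 11]
r2 m[φ3→X15] = [13, 15]
r2 m[φ4→X7] = [4, 8]
r2 m[φ5→X8] = [7, 7]
r2 m[φ6→X12] = [5, 6]
r2 m[φ7→X12] = [9, 7]
r2 m[φ8→X8] = [5, 3]
r2 m[φ9→X12] = [5, 6]
r2 m[X12→φ0] = [2250, 2016]
r2 m[X12→φ2] = [5175, 5544]
r2 m[X12→φ6] = [10350, 7392]
r2 m[X12→φ7] = [5750, 6336]
r2 m[X12→φ9] = [10350, 7392]
r2 m[X10→φ1] = [1, 1]
r2 m[X11→φ0] = [16, 10]
r2 m[X11→φ1] = [20, 25]
r2 m[X7→φ0] = [68, 88]
r2 m[X7→φ3] = [92, 176]
r2 m[X7→φ4] = [391, 242]
r2 m[X15→φ3] = [1, 1]
r2 m[X8→φ2] = [35, 21]
r2 m[X8→φ5] = [65, 15]
r2 m[X8→φ8] = [91, 35]
r3 m[φ0→X12] = [23608, 20992]
r3 m[φ0→X11] = [3442752, 4035384]
r3 m[φ0→X7] = [588996, 629388]
r3 m[φ1→X10] = [285, 285]
r3 m[φ1→X11] = [16, 10]
r3 m[φ2→X12] = [322, 238]
r3 m[φ2→X8] = [69120, 26982]
r3 m[φ3→X7] = [17, 11]
r3 m[φ3→X15] = [1616, 1884]
r3 m[φ4→X7] = [4, 8]
r3 m[φ5→X8] = [7, 7]
r3 m[φ6→X12] = [5, 6]
r3 m[φ7→X12] = [9, 7]
r3 m[φ8→X8] = [5, 3]
r3 m[φ9→X12] = [5, 6]
r3 m[X12→φ0] = [2250, 2016]
r3 m[X12→φ2] = [5175, 5544]
r3 m[X12→φ6] = [10350, 7392]
r3 m[X12→φ7] = [5750, 6336]
r3 m[X12→φ9] = [10350, 7392]
r3 m[X10→φ1] = [1, 1]
r3 m[X11→φ0] = [16, 10]
r3 m[X11→φ1] = [20, 25]
r3 m[X7→φ0] = [68, 88]
r3 m[X7→φ3] = [92, 176]
r3 m[X7→φ4] = [391, 242]
r3 m[X15→φ3] = [1, 1]
r3 m[X8→φ2] = [35, 21]
r3 m[X8→φ5] = [65, 15]
r3 m[X8→φ8] = [91, 35]
r4 m[φ0→X12] = [23608, 20992]
r4 m[φ0→X11] = [3442752, 4035384]
r4 m[φ0→X7] = [588996, 629388]
r4 m[φ1→X10] = [285, 285]
r4 m[φ1→X11] = [16, 10]
r4 m[φ2→X12] = [322, 238]
r4 m[φ2→X8] = [69120, 26982]
r4 m[φ3→X7] = [17, 11]
r4 m[φ3→X15] = [1616, 1884]
r4 m[φ4→X7] = [4, 8]
r4 m[φ5→X8] = [7, 7]
r4 m[φ6→X12] = [5, 6]
r4 m[φ7→X12] = [9, 7]
r4 m[φ8→X8] = [5, 3]
r4 m[φ9→X12] = [5, 6]
r4 m[X12→φ0] = [72450, 59976]
r4 m[X12→φ2] = [5311800, 5289984]
r4 m[X12→φ6] = [342079920, 209836032]
r4 m[X12→φ7] = [190044400, 179859456]
r4 m[X12→φ9] = [342079920, 209836032]
r4 m[X10→φ1] = [1, 1]
r4 m[X11→φ0] = [16, 10]
r4 m[X11→φ1] = [3442752, 4035384]
r4 m[X7→φ0] = [68, 88]
r4 m[X7→φ3] = [2355984, 5035104]
r4 m[X7→φ4] = [10012932, 6923268]
r4 m[X15→φ3] = [1, 1]
r4 m[X8→φ2] = [35, 21]
r4 m[X8→φ5] = [345600, 80946]
r4 m[X8→φ8] = [483840, 188874]
r5 m[φ0→X12] = [23608, 20992]
r5 m[φ0→X11] = [107537472, 124881624]
r5 m[φ0→X7] = [18195156, 19683468]
r5 m[φ1→X10] = [47718936, 47718936]
r5 m[φ1→X11] = [16, 10]
r5 m[φ2→X12] = [322, 238]
r5 m[φ2→X8] = [68944320, 26493552]
r5 m[φ3→X7] = [17, 11]
r5 m[φ3→X15] = [44023392, 51414480]
r5 m[φ4→X7] = [4, 8]
r5 m[φ5→X8] = [7, 7]
r5 m[φ6→X12] = [5, 6]
r5 m[φ7→X12] = [9, 7]
r5 m[φ8→X8] = [5, 3]
r5 m[φ9→X12] = [5, 6]
r5 m[X12→φ0] = [72450, 59976]
r5 m[X12→φ2] = [5311800, 5289984]
r5 m[X12→φ6] = [342079920, 209836032]
r5 m[X12→φ7] = [190044400, 179859456]
r5 m[X12→φ9] = [342079920, 209836032]
r5 m[X10→φ1] = [1, 1]
r5 m[X11→φ0] = [16, 10]
r5 m[X11→φ1] = [3442752, 4035384]
r5 m[X7→φ0] = [68, 88]
r5 m[X7→φ3] = [2355984, 5035104]
r5 m[X7→φ4] = [10012932, 6923268]
r5 m[X15→φ3] = [1, 1]
r5 m[X8→φ2] = [35, 21]
r5 m[X8→φ5] = [345600, 80946]
r5 m[X8→φ8] = [483840, 188874]
r6 m[φ0→X12] = [23608, 20992]
r6 m[φ0→X11] = [107537472, 124881624]
r6 m[φ0→X7] = [18195156, 19683468]
r6 m[φ1→X10] = [47718936, 47718936]
r6 m[φ1→X11] = [16, 10]
r6 m[φ2→X12] = [322, 238]
r6 m[φ2→X8] = [68944320, 26493552]
r6 m[φ3→X7] = [17, 11]
r6 m[φ3→X15] = [44023392, 51414480]
r6 m[φ4→X7] = [4, 8]
r6 m[φ5→X8] = [7, 7]
r6 m[φ6→X12] = [5, 6]
r6 m[φ7→X12] = [9, 7]
r6 m[φ8→X8] = [5, 3]
r6 m[φ9→X12] = [5, 6]
r6 m[X12→φ0] = [72450, 59976]
r6 m[X12→φ2] = [5311800, 5289984]
r6 m[X12→φ6] = [342079920, 209836032]
r6 m[X12→φ7] = [190044400, 179859456]
r6 m[X12→φ9] = [342079920, 209836032]
r6 m[X10→φ1] = [1, 1]
r6 m[X11→φ0] = [16, 10]
r6 m[X11→φ1] = [107537472, 124881624]
r6 m[X7→φ0] = [68, 88]
r6 m[X7→φ3] = [72780624, 157467744]
r6 m[X7→φ4] = [309317652, 216518148]
r6 m[X15→φ3] = [1, 1]
r6 m[X8→φ2] = [35, 21]
r6 m[X8→φ5] = [344721600, 79480656]
r6 m[X8→φ8] = [482610240, 185454864]
r7 m[φ0→X12] = [23608, 20992]
r7 m[φ0→X11] = [107537472, 124881624]
r7 m[φ0→X7] = [18195156, 19683468]
r7 m[φ1→X10] = [1484707896, 1484707896]
r7 m[φ1→X11] = [16, 10]
r7 m[φ2→X12] = [322, 238]
r7 m[φ2→X8] = [68944320, 26493552]
r7 m[φ3→X7] = [17, 11]
r7 m[φ3→X15] = [1369583712, 1599832080]
r7 m[φ4→X7] = [4, 8]
r7 m[φ5→X8] = [7, 7]
r7 m[φ6→X12] = [5, 6]
r7 m[φ7→X12] = [9, 7]
r7 m[φ8→X8] = [5, 3]
r7 m[φ9→X12] = [5, 6]
r7 m[X12→φ0] = [72450, 59976]
r7 m[X12→φ2] = [5311800, 5289984]
r7 m[X12→φ6] = [342079920, 209836032]
r7 m[X12→φ7] = [190044400, 179859456]
r7 m[X12→φ9] = [342079920, 209836032]
r7 m[X10→φ1] = [1, 1]
r7 m[X11→φ0] = [16, 10]
r7 m[X11→φ1] = [107537472, 124881624]
r7 m[X7→φ0] = [68, 88]
r7 m[X7→φ3] = [72780624, 157467744]
r7 m[X7→φ4] = [309317652, 216518148]
r7 m[X15→φ3] = [1, 1]
r7 m[X8→φ2] = [35, 21]
r7 m[X8→φ5] = [344721600, 79480656]
r7 m[X8→φ8] = [482610240, 185454864]
r8 m[φ0→X12] = [23608, 20992]
r8 m[φ0→X11] = [107537472, 124881624]
r8 m[φ0→X7] = [18195156, 19683468]
r8 m[φ1→X10] = [1484707896, 1484707896]
r8 m[φ1→X11] = [16, 10]
r8 m[φ2→X12] = [322, 238]
r8 m[φ2→X8] = [68944320, 26493552]
r8 m[φ3→X7] = [17, 11]
r8 m[φ3→X15] = [1369583712, 1599832080]
r8 m[φ4→X7] = [4, 8]
r8 m[φ5→X8] = [7, 7]
r8 m[φ6→X12] = [5, 6]
r8 m[φ7→X12] = [9, 7]
r8 m[φ8→X8] = [5, 3]
r8 m[φ9→X12] = [5, 6]
r8 m[X12→φ0] = [72450, 59976]
r8 m[X12→φ2] = [5311800, 5289984]
r8 m[X12→φ6] = [342079920, 209836032]
r8 m[X12→φ7] = [190044400, 179859456]
r8 m[X12→φ9] = [342079920, 209836032]
r8 m[X10→φ1] = [1, 1]
r8 m[X11→φ0] = [16, 10]
r8 m[X11→φ1] = [107537472, 124881624]
r8 m[X7→φ0] = [68, 88]
r8 m[X7→φ3] = [72780624, 157467744]
r8 m[X7→φ4] = [309317652, 216518148]
r8 m[X15→φ3] = [1, 1]
r8 m[X8→φ2] = [35, 21]
r8 m[X8→φ5] = [344721600, 79480656]
r8 m[X8→φ8] = [482610240, 185454864]
fixed point reached at round 8
b[X8] = ⊗ incoming = [2413051200, 556364592]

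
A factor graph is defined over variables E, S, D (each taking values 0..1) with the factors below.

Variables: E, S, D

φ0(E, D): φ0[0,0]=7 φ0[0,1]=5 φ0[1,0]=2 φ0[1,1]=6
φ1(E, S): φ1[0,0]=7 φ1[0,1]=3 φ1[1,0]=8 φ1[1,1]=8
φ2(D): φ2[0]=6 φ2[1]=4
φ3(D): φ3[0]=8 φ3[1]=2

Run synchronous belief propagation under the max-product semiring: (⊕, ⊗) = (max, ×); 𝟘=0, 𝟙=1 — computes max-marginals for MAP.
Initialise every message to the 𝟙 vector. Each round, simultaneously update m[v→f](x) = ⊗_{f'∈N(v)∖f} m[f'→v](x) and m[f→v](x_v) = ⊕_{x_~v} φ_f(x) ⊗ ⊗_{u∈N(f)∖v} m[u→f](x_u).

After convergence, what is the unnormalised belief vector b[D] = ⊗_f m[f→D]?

b[D] = [2352, 384]

init: all messages = 𝟙 over 2 values
r1 m[φ0→E] = [7, 6]
r1 m[φ0→D] = [7, 6]
r1 m[φ1→E] = [7, 8]
r1 m[φ1→S] = [8, 8]
r1 m[φ2→D] = [6, 4]
r1 m[φ3→D] = [8, 2]
r1 m[E→φ0] = [1, 1]
r1 m[E→φ1] = [1, 1]
r1 m[S→φ1] = [1, 1]
r1 m[D→φ0] = [1, 1]
r1 m[D→φ2] = [1, 1]
r1 m[D→φ3] = [1, 1]
r2 m[φ0→E] = [7, 6]
r2 m[φ0→D] = [7, 6]
r2 m[φ1→E] = [7, 8]
r2 m[φ1→S] = [8, 8]
r2 m[φ2→D] = [6, 4]
r2 m[φ3→D] = [8, 2]
r2 m[E→φ0] = [7, 8]
r2 m[E→φ1] = [7, 6]
r2 m[S→φ1] = [1, 1]
r2 m[D→φ0] = [48, 8]
r2 m[D→φ2] = [56, 12]
r2 m[D→φ3] = [42, 24]
r3 m[φ0→E] = [336, 96]
r3 m[φ0→D] = [49, 48]
r3 m[φ1→E] = [7, 8]
r3 m[φ1→S] = [49, 48]
r3 m[φ2→D] = [6, 4]
r3 m[φ3→D] = [8, 2]
r3 m[E→φ0] = [7, 8]
r3 m[E→φ1] = [7, 6]
r3 m[S→φ1] = [1, 1]
r3 m[D→φ0] = [48, 8]
r3 m[D→φ2] = [56, 12]
r3 m[D→φ3] = [42, 24]
r4 m[φ0→E] = [336, 96]
r4 m[φ0→D] = [49, 48]
r4 m[φ1→E] = [7, 8]
r4 m[φ1→S] = [49, 48]
r4 m[φ2→D] = [6, 4]
r4 m[φ3→D] = [8, 2]
r4 m[E→φ0] = [7, 8]
r4 m[E→φ1] = [336, 96]
r4 m[S→φ1] = [1, 1]
r4 m[D→φ0] = [48, 8]
r4 m[D→φ2] = [392, 96]
r4 m[D→φ3] = [294, 192]
r5 m[φ0→E] = [336, 96]
r5 m[φ0→D] = [49, 48]
r5 m[φ1→E] = [7, 8]
r5 m[φ1→S] = [2352, 1008]
r5 m[φ2→D] = [6, 4]
r5 m[φ3→D] = [8, 2]
r5 m[E→φ0] = [7, 8]
r5 m[E→φ1] = [336, 96]
r5 m[S→φ1] = [1, 1]
r5 m[D→φ0] = [48, 8]
r5 m[D→φ2] = [392, 96]
r5 m[D→φ3] = [294, 192]
r6 m[φ0→E] = [336, 96]
r6 m[φ0→D] = [49, 48]
r6 m[φ1→E] = [7, 8]
r6 m[φ1→S] = [2352, 1008]
r6 m[φ2→D] = [6, 4]
r6 m[φ3→D] = [8, 2]
r6 m[E→φ0] = [7, 8]
r6 m[E→φ1] = [336, 96]
r6 m[S→φ1] = [1, 1]
r6 m[D→φ0] = [48, 8]
r6 m[D→φ2] = [392, 96]
r6 m[D→φ3] = [294, 192]
fixed point reached at round 6
b[D] = ⊗ incoming = [2352, 384]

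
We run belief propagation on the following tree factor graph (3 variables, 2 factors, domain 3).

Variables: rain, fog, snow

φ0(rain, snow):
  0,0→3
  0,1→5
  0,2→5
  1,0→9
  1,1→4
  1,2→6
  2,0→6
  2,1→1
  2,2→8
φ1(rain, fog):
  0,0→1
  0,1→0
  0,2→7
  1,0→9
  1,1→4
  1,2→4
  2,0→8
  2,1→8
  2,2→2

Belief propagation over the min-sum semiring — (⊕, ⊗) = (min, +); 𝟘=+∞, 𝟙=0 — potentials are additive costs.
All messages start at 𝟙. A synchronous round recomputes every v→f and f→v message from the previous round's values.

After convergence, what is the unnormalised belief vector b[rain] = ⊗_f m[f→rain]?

init: all messages = 𝟙 over 3 values
r1 m[φ0→rain] = [3, 4, 1]
r1 m[φ0→snow] = [3, 1, 5]
r1 m[φ1→rain] = [0, 4, 2]
r1 m[φ1→fog] = [1, 0, 2]
r1 m[rain→φ0] = [0, 0, 0]
r1 m[rain→φ1] = [0, 0, 0]
r1 m[fog→φ1] = [0, 0, 0]
r1 m[snow→φ0] = [0, 0, 0]
r2 m[φ0→rain] = [3, 4, 1]
r2 m[φ0→snow] = [3, 1, 5]
r2 m[φ1→rain] = [0, 4, 2]
r2 m[φ1→fog] = [1, 0, 2]
r2 m[rain→φ0] = [0, 4, 2]
r2 m[rain→φ1] = [3, 4, 1]
r2 m[fog→φ1] = [0, 0, 0]
r2 m[snow→φ0] = [0, 0, 0]
r3 m[φ0→rain] = [3, 4, 1]
r3 m[φ0→snow] = [3, 3, 5]
r3 m[φ1→rain] = [0, 4, 2]
r3 m[φ1→fog] = [4, 3, 3]
r3 m[rain→φ0] = [0, 4, 2]
r3 m[rain→φ1] = [3, 4, 1]
r3 m[fog→φ1] = [0, 0, 0]
r3 m[snow→φ0] = [0, 0, 0]
r4 m[φ0→rain] = [3, 4, 1]
r4 m[φ0→snow] = [3, 3, 5]
r4 m[φ1→rain] = [0, 4, 2]
r4 m[φ1→fog] = [4, 3, 3]
r4 m[rain→φ0] = [0, 4, 2]
r4 m[rain→φ1] = [3, 4, 1]
r4 m[fog→φ1] = [0, 0, 0]
r4 m[snow→φ0] = [0, 0, 0]
fixed point reached at round 4
b[rain] = ⊗ incoming = [3, 8, 3]

b[rain] = [3, 8, 3]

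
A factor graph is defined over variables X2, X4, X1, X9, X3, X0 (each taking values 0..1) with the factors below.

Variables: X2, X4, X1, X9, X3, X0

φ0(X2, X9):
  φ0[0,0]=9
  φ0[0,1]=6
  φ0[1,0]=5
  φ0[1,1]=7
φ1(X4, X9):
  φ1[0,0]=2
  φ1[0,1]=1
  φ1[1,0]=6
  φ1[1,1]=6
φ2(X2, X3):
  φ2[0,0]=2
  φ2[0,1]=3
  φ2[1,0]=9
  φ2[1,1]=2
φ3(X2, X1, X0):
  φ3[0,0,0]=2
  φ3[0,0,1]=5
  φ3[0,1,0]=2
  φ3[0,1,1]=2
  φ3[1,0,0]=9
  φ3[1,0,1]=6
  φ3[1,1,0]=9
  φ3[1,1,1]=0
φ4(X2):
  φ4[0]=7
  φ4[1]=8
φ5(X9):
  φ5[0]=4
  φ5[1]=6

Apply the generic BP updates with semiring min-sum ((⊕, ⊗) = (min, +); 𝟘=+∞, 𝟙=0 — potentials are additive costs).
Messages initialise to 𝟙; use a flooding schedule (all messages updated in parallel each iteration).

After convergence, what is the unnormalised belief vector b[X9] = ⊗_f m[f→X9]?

init: all messages = 𝟙 over 2 values
r1 m[φ0→X2] = [6, 5]
r1 m[φ0→X9] = [5, 6]
r1 m[φ1→X4] = [1, 6]
r1 m[φ1→X9] = [2, 1]
r1 m[φ2→X2] = [2, 2]
r1 m[φ2→X3] = [2, 2]
r1 m[φ3→X2] = [2, 0]
r1 m[φ3→X1] = [2, 0]
r1 m[φ3→X0] = [2, 0]
r1 m[φ4→X2] = [7, 8]
r1 m[φ5→X9] = [4, 6]
r1 m[X2→φ0] = [0, 0]
r1 m[X2→φ2] = [0, 0]
r1 m[X2→φ3] = [0, 0]
r1 m[X2→φ4] = [0, 0]
r1 m[X4→φ1] = [0, 0]
r1 m[X1→φ3] = [0, 0]
r1 m[X9→φ0] = [0, 0]
r1 m[X9→φ1] = [0, 0]
r1 m[X9→φ5] = [0, 0]
r1 m[X3→φ2] = [0, 0]
r1 m[X0→φ3] = [0, 0]
r2 m[φ0→X2] = [6, 5]
r2 m[φ0→X9] = [5, 6]
r2 m[φ1→X4] = [1, 6]
r2 m[φ1→X9] = [2, 1]
r2 m[φ2→X2] = [2, 2]
r2 m[φ2→X3] = [2, 2]
r2 m[φ3→X2] = [2, 0]
r2 m[φ3→X1] = [2, 0]
r2 m[φ3→X0] = [2, 0]
r2 m[φ4→X2] = [7, 8]
r2 m[φ5→X9] = [4, 6]
r2 m[X2→φ0] = [11, 10]
r2 m[X2→φ2] = [15, 13]
r2 m[X2→φ3] = [15, 15]
r2 m[X2→φ4] = [10, 7]
r2 m[X4→φ1] = [0, 0]
r2 m[X1→φ3] = [0, 0]
r2 m[X9→φ0] = [6, 7]
r2 m[X9→φ1] = [9, 12]
r2 m[X9→φ5] = [7, 7]
r2 m[X3→φ2] = [0, 0]
r2 m[X0→φ3] = [0, 0]
r3 m[φ0→X2] = [13, 11]
r3 m[φ0→X9] = [15, 17]
r3 m[φ1→X4] = [11, 15]
r3 m[φ1→X9] = [2, 1]
r3 m[φ2→X2] = [2, 2]
r3 m[φ2→X3] = [17, 15]
r3 m[φ3→X2] = [2, 0]
r3 m[φ3→X1] = [17, 15]
r3 m[φ3→X0] = [17, 15]
r3 m[φ4→X2] = [7, 8]
r3 m[φ5→X9] = [4, 6]
r3 m[X2→φ0] = [11, 10]
r3 m[X2→φ2] = [15, 13]
r3 m[X2→φ3] = [15, 15]
r3 m[X2→φ4] = [10, 7]
r3 m[X4→φ1] = [0, 0]
r3 m[X1→φ3] = [0, 0]
r3 m[X9→φ0] = [6, 7]
r3 m[X9→φ1] = [9, 12]
r3 m[X9→φ5] = [7, 7]
r3 m[X3→φ2] = [0, 0]
r3 m[X0→φ3] = [0, 0]
r4 m[φ0→X2] = [13, 11]
r4 m[φ0→X9] = [15, 17]
r4 m[φ1→X4] = [11, 15]
r4 m[φ1→X9] = [2, 1]
r4 m[φ2→X2] = [2, 2]
r4 m[φ2→X3] = [17, 15]
r4 m[φ3→X2] = [2, 0]
r4 m[φ3→X1] = [17, 15]
r4 m[φ3→X0] = [17, 15]
r4 m[φ4→X2] = [7, 8]
r4 m[φ5→X9] = [4, 6]
r4 m[X2→φ0] = [11, 10]
r4 m[X2→φ2] = [22, 19]
r4 m[X2→φ3] = [22, 21]
r4 m[X2→φ4] = [17, 13]
r4 m[X4→φ1] = [0, 0]
r4 m[X1→φ3] = [0, 0]
r4 m[X9→φ0] = [6, 7]
r4 m[X9→φ1] = [19, 23]
r4 m[X9→φ5] = [17, 18]
r4 m[X3→φ2] = [0, 0]
r4 m[X0→φ3] = [0, 0]
r5 m[φ0→X2] = [13, 11]
r5 m[φ0→X9] = [15, 17]
r5 m[φ1→X4] = [21, 25]
r5 m[φ1→X9] = [2, 1]
r5 m[φ2→X2] = [2, 2]
r5 m[φ2→X3] = [24, 21]
r5 m[φ3→X2] = [2, 0]
r5 m[φ3→X1] = [24, 21]
r5 m[φ3→X0] = [24, 21]
r5 m[φ4→X2] = [7, 8]
r5 m[φ5→X9] = [4, 6]
r5 m[X2→φ0] = [11, 10]
r5 m[X2→φ2] = [22, 19]
r5 m[X2→φ3] = [22, 21]
r5 m[X2→φ4] = [17, 13]
r5 m[X4→φ1] = [0, 0]
r5 m[X1→φ3] = [0, 0]
r5 m[X9→φ0] = [6, 7]
r5 m[X9→φ1] = [19, 23]
r5 m[X9→φ5] = [17, 18]
r5 m[X3→φ2] = [0, 0]
r5 m[X0→φ3] = [0, 0]
r6 m[φ0→X2] = [13, 11]
r6 m[φ0→X9] = [15, 17]
r6 m[φ1→X4] = [21, 25]
r6 m[φ1→X9] = [2, 1]
r6 m[φ2→X2] = [2, 2]
r6 m[φ2→X3] = [24, 21]
r6 m[φ3→X2] = [2, 0]
r6 m[φ3→X1] = [24, 21]
r6 m[φ3→X0] = [24, 21]
r6 m[φ4→X2] = [7, 8]
r6 m[φ5→X9] = [4, 6]
r6 m[X2→φ0] = [11, 10]
r6 m[X2→φ2] = [22, 19]
r6 m[X2→φ3] = [22, 21]
r6 m[X2→φ4] = [17, 13]
r6 m[X4→φ1] = [0, 0]
r6 m[X1→φ3] = [0, 0]
r6 m[X9→φ0] = [6, 7]
r6 m[X9→φ1] = [19, 23]
r6 m[X9→φ5] = [17, 18]
r6 m[X3→φ2] = [0, 0]
r6 m[X0→φ3] = [0, 0]
fixed point reached at round 6
b[X9] = ⊗ incoming = [21, 24]

b[X9] = [21, 24]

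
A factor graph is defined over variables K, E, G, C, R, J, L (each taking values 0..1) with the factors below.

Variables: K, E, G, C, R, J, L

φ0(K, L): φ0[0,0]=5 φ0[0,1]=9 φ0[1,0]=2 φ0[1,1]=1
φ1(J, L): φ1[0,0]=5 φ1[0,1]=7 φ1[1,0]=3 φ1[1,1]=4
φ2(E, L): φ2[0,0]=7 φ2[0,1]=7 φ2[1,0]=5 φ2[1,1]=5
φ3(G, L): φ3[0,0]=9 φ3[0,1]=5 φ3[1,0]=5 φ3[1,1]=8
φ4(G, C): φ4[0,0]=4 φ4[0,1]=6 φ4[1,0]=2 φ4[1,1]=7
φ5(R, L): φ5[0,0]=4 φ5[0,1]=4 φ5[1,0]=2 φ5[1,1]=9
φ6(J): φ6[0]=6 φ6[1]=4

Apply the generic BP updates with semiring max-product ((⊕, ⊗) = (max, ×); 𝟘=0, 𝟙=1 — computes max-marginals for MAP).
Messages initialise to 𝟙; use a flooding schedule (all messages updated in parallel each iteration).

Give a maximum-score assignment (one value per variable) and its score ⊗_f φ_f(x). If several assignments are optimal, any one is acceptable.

assignment: (K=0, E=0, G=1, C=1, R=1, J=0, L=1); score = 1333584

init: all messages = 𝟙 over 2 values
r1 m[φ0→K] = [9, 2]
r1 m[φ0→L] = [5, 9]
r1 m[φ1→J] = [7, 4]
r1 m[φ1→L] = [5, 7]
r1 m[φ2→E] = [7, 5]
r1 m[φ2→L] = [7, 7]
r1 m[φ3→G] = [9, 8]
r1 m[φ3→L] = [9, 8]
r1 m[φ4→G] = [6, 7]
r1 m[φ4→C] = [4, 7]
r1 m[φ5→R] = [4, 9]
r1 m[φ5→L] = [4, 9]
r1 m[φ6→J] = [6, 4]
r1 m[K→φ0] = [1, 1]
r1 m[E→φ2] = [1, 1]
r1 m[G→φ3] = [1, 1]
r1 m[G→φ4] = [1, 1]
r1 m[C→φ4] = [1, 1]
r1 m[R→φ5] = [1, 1]
r1 m[J→φ1] = [1, 1]
r1 m[J→φ6] = [1, 1]
r1 m[L→φ0] = [1, 1]
r1 m[L→φ1] = [1, 1]
r1 m[L→φ2] = [1, 1]
r1 m[L→φ3] = [1, 1]
r1 m[L→φ5] = [1, 1]
r2 m[φ0→K] = [9, 2]
r2 m[φ0→L] = [5, 9]
r2 m[φ1→J] = [7, 4]
r2 m[φ1→L] = [5, 7]
r2 m[φ2→E] = [7, 5]
r2 m[φ2→L] = [7, 7]
r2 m[φ3→G] = [9, 8]
r2 m[φ3→L] = [9, 8]
r2 m[φ4→G] = [6, 7]
r2 m[φ4→C] = [4, 7]
r2 m[φ5→R] = [4, 9]
r2 m[φ5→L] = [4, 9]
r2 m[φ6→J] = [6, 4]
r2 m[K→φ0] = [1, 1]
r2 m[E→φ2] = [1, 1]
r2 m[G→φ3] = [6, 7]
r2 m[G→φ4] = [9, 8]
r2 m[C→φ4] = [1, 1]
r2 m[R→φ5] = [1, 1]
r2 m[J→φ1] = [6, 4]
r2 m[J→φ6] = [7, 4]
r2 m[L→φ0] = [1260, 3528]
r2 m[L→φ1] = [1260, 4536]
r2 m[L→φ2] = [900, 4536]
r2 m[L→φ3] = [700, 3969]
r2 m[L→φ5] = [1575, 3528]
r3 m[φ0→K] = [31752, 3528]
r3 m[φ0→L] = [5, 9]
r3 m[φ1→J] = [31752, 18144]
r3 m[φ1→L] = [30, 42]
r3 m[φ2→E] = [31752, 22680]
r3 m[φ2→L] = [7, 7]
r3 m[φ3→G] = [19845, 31752]
r3 m[φ3→L] = [54, 56]
r3 m[φ4→G] = [6, 7]
r3 m[φ4→C] = [36, 56]
r3 m[φ5→R] = [14112, 31752]
r3 m[φ5→L] = [4, 9]
r3 m[φ6→J] = [6, 4]
r3 m[K→φ0] = [1, 1]
r3 m[E→φ2] = [1, 1]
r3 m[G→φ3] = [6, 7]
r3 m[G→φ4] = [9, 8]
r3 m[C→φ4] = [1, 1]
r3 m[R→φ5] = [1, 1]
r3 m[J→φ1] = [6, 4]
r3 m[J→φ6] = [7, 4]
r3 m[L→φ0] = [1260, 3528]
r3 m[L→φ1] = [1260, 4536]
r3 m[L→φ2] = [900, 4536]
r3 m[L→φ3] = [700, 3969]
r3 m[L→φ5] = [1575, 3528]
r4 m[φ0→K] = [31752, 3528]
r4 m[φ0→L] = [5, 9]
r4 m[φ1→J] = [31752, 18144]
r4 m[φ1→L] = [30, 42]
r4 m[φ2→E] = [31752, 22680]
r4 m[φ2→L] = [7, 7]
r4 m[φ3→G] = [19845, 31752]
r4 m[φ3→L] = [54, 56]
r4 m[φ4→G] = [6, 7]
r4 m[φ4→C] = [36, 56]
r4 m[φ5→R] = [14112, 31752]
r4 m[φ5→L] = [4, 9]
r4 m[φ6→J] = [6, 4]
r4 m[K→φ0] = [1, 1]
r4 m[E→φ2] = [1, 1]
r4 m[G→φ3] = [6, 7]
r4 m[G→φ4] = [19845, 31752]
r4 m[C→φ4] = [1, 1]
r4 m[R→φ5] = [1, 1]
r4 m[J→φ1] = [6, 4]
r4 m[J→φ6] = [31752, 18144]
r4 m[L→φ0] = [45360, 148176]
r4 m[L→φ1] = [7560, 31752]
r4 m[L→φ2] = [32400, 190512]
r4 m[L→φ3] = [4200, 23814]
r4 m[L→φ5] = [56700, 148176]
r5 m[φ0→K] = [1333584, 148176]
r5 m[φ0→L] = [5, 9]
r5 m[φ1→J] = [222264, 127008]
r5 m[φ1→L] = [30, 42]
r5 m[φ2→E] = [1333584, 952560]
r5 m[φ2→L] = [7, 7]
r5 m[φ3→G] = [119070, 190512]
r5 m[φ3→L] = [54, 56]
r5 m[φ4→G] = [6, 7]
r5 m[φ4→C] = [79380, 222264]
r5 m[φ5→R] = [592704, 1333584]
r5 m[φ5→L] = [4, 9]
r5 m[φ6→J] = [6, 4]
r5 m[K→φ0] = [1, 1]
r5 m[E→φ2] = [1, 1]
r5 m[G→φ3] = [6, 7]
r5 m[G→φ4] = [19845, 31752]
r5 m[C→φ4] = [1, 1]
r5 m[R→φ5] = [1, 1]
r5 m[J→φ1] = [6, 4]
r5 m[J→φ6] = [31752, 18144]
r5 m[L→φ0] = [45360, 148176]
r5 m[L→φ1] = [7560, 31752]
r5 m[L→φ2] = [32400, 190512]
r5 m[L→φ3] = [4200, 23814]
r5 m[L→φ5] = [56700, 148176]
r6 m[φ0→K] = [1333584, 148176]
r6 m[φ0→L] = [5, 9]
r6 m[φ1→J] = [222264, 127008]
r6 m[φ1→L] = [30, 42]
r6 m[φ2→E] = [1333584, 952560]
r6 m[φ2→L] = [7, 7]
r6 m[φ3→G] = [119070, 190512]
r6 m[φ3→L] = [54, 56]
r6 m[φ4→G] = [6, 7]
r6 m[φ4→C] = [79380, 222264]
r6 m[φ5→R] = [592704, 1333584]
r6 m[φ5→L] = [4, 9]
r6 m[φ6→J] = [6, 4]
r6 m[K→φ0] = [1, 1]
r6 m[E→φ2] = [1, 1]
r6 m[G→φ3] = [6, 7]
r6 m[G→φ4] = [119070, 190512]
r6 m[C→φ4] = [1, 1]
r6 m[R→φ5] = [1, 1]
r6 m[J→φ1] = [6, 4]
r6 m[J→φ6] = [222264, 127008]
r6 m[L→φ0] = [45360, 148176]
r6 m[L→φ1] = [7560, 31752]
r6 m[L→φ2] = [32400, 190512]
r6 m[L→φ3] = [4200, 23814]
r6 m[L→φ5] = [56700, 148176]
r7 m[φ0→K] = [1333584, 148176]
r7 m[φ0→L] = [5, 9]
r7 m[φ1→J] = [222264, 127008]
r7 m[φ1→L] = [30, 42]
r7 m[φ2→E] = [1333584, 952560]
r7 m[φ2→L] = [7, 7]
r7 m[φ3→G] = [119070, 190512]
r7 m[φ3→L] = [54, 56]
r7 m[φ4→G] = [6, 7]
r7 m[φ4→C] = [476280, 1333584]
r7 m[φ5→R] = [592704, 1333584]
r7 m[φ5→L] = [4, 9]
r7 m[φ6→J] = [6, 4]
r7 m[K→φ0] = [1, 1]
r7 m[E→φ2] = [1, 1]
r7 m[G→φ3] = [6, 7]
r7 m[G→φ4] = [119070, 190512]
r7 m[C→φ4] = [1, 1]
r7 m[R→φ5] = [1, 1]
r7 m[J→φ1] = [6, 4]
r7 m[J→φ6] = [222264, 127008]
r7 m[L→φ0] = [45360, 148176]
r7 m[L→φ1] = [7560, 31752]
r7 m[L→φ2] = [32400, 190512]
r7 m[L→φ3] = [4200, 23814]
r7 m[L→φ5] = [56700, 148176]
r8 m[φ0→K] = [1333584, 148176]
r8 m[φ0→L] = [5, 9]
r8 m[φ1→J] = [222264, 127008]
r8 m[φ1→L] = [30, 42]
r8 m[φ2→E] = [1333584, 952560]
r8 m[φ2→L] = [7, 7]
r8 m[φ3→G] = [119070, 190512]
r8 m[φ3→L] = [54, 56]
r8 m[φ4→G] = [6, 7]
r8 m[φ4→C] = [476280, 1333584]
r8 m[φ5→R] = [592704, 1333584]
r8 m[φ5→L] = [4, 9]
r8 m[φ6→J] = [6, 4]
r8 m[K→φ0] = [1, 1]
r8 m[E→φ2] = [1, 1]
r8 m[G→φ3] = [6, 7]
r8 m[G→φ4] = [119070, 190512]
r8 m[C→φ4] = [1, 1]
r8 m[R→φ5] = [1, 1]
r8 m[J→φ1] = [6, 4]
r8 m[J→φ6] = [222264, 127008]
r8 m[L→φ0] = [45360, 148176]
r8 m[L→φ1] = [7560, 31752]
r8 m[L→φ2] = [32400, 190512]
r8 m[L→φ3] = [4200, 23814]
r8 m[L→φ5] = [56700, 148176]
fixed point reached at round 8
traceback from K: (K=0, E=0, G=1, C=1, R=1, J=0, L=1), score=1333584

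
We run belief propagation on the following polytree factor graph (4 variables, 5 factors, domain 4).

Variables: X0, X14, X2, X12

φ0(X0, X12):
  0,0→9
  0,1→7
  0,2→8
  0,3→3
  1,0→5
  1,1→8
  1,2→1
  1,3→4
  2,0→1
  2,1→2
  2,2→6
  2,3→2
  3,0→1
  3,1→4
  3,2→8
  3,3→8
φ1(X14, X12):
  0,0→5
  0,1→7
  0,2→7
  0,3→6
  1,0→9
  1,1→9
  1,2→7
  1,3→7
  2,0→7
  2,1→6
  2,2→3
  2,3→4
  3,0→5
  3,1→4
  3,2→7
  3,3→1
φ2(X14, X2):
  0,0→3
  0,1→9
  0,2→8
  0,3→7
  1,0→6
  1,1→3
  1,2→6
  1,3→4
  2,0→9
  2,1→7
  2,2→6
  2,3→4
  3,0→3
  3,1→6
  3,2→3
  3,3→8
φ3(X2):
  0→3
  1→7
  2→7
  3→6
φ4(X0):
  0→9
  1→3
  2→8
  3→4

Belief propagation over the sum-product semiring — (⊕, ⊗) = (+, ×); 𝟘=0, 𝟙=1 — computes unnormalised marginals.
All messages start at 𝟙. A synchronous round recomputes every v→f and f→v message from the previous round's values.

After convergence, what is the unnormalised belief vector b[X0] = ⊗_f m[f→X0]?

init: all messages = 𝟙 over 4 values
r1 m[φ0→X0] = [27, 18, 11, 21]
r1 m[φ0→X12] = [16, 21, 23, 17]
r1 m[φ1→X14] = [25, 32, 20, 17]
r1 m[φ1→X12] = [26, 26, 24, 18]
r1 m[φ2→X14] = [27, 19, 26, 20]
r1 m[φ2→X2] = [21, 25, 23, 23]
r1 m[φ3→X2] = [3, 7, 7, 6]
r1 m[φ4→X0] = [9, 3, 8, 4]
r1 m[X0→φ0] = [1, 1, 1, 1]
r1 m[X0→φ4] = [1, 1, 1, 1]
r1 m[X14→φ1] = [1, 1, 1, 1]
r1 m[X14→φ2] = [1, 1, 1, 1]
r1 m[X2→φ2] = [1, 1, 1, 1]
r1 m[X2→φ3] = [1, 1, 1, 1]
r1 m[X12→φ0] = [1, 1, 1, 1]
r1 m[X12→φ1] = [1, 1, 1, 1]
r2 m[φ0→X0] = [27, 18, 11, 21]
r2 m[φ0→X12] = [16, 21, 23, 17]
r2 m[φ1→X14] = [25, 32, 20, 17]
r2 m[φ1→X12] = [26, 26, 24, 18]
r2 m[φ2→X14] = [27, 19, 26, 20]
r2 m[φ2→X2] = [21, 25, 23, 23]
r2 m[φ3→X2] = [3, 7, 7, 6]
r2 m[φ4→X0] = [9, 3, 8, 4]
r2 m[X0→φ0] = [9, 3, 8, 4]
r2 m[X0→φ4] = [27, 18, 11, 21]
r2 m[X14→φ1] = [27, 19, 26, 20]
r2 m[X14→φ2] = [25, 32, 20, 17]
r2 m[X2→φ2] = [3, 7, 7, 6]
r2 m[X2→φ3] = [21, 25, 23, 23]
r2 m[X12→φ0] = [26, 26, 24, 18]
r2 m[X12→φ1] = [16, 21, 23, 17]
r3 m[φ0→X0] = [662, 434, 258, 466]
r3 m[φ0→X12] = [108, 119, 155, 87]
r3 m[φ1→X14] = [490, 613, 375, 342]
r3 m[φ1→X12] = [588, 596, 540, 419]
r3 m[φ2→X14] = [170, 105, 142, 120]
r3 m[φ2→X2] = [498, 563, 563, 519]
r3 m[φ3→X2] = [3, 7, 7, 6]
r3 m[φ4→X0] = [9, 3, 8, 4]
r3 m[X0→φ0] = [9, 3, 8, 4]
r3 m[X0→φ4] = [27, 18, 11, 21]
r3 m[X14→φ1] = [27, 19, 26, 20]
r3 m[X14→φ2] = [25, 32, 20, 17]
r3 m[X2→φ2] = [3, 7, 7, 6]
r3 m[X2→φ3] = [21, 25, 23, 23]
r3 m[X12→φ0] = [26, 26, 24, 18]
r3 m[X12→φ1] = [16, 21, 23, 17]
r4 m[φ0→X0] = [662, 434, 258, 466]
r4 m[φ0→X12] = [108, 119, 155, 87]
r4 m[φ1→X14] = [490, 613, 375, 342]
r4 m[φ1→X12] = [588, 596, 540, 419]
r4 m[φ2→X14] = [170, 105, 142, 120]
r4 m[φ2→X2] = [498, 563, 563, 519]
r4 m[φ3→X2] = [3, 7, 7, 6]
r4 m[φ4→X0] = [9, 3, 8, 4]
r4 m[X0→φ0] = [9, 3, 8, 4]
r4 m[X0→φ4] = [662, 434, 258, 466]
r4 m[X14→φ1] = [170, 105, 142, 120]
r4 m[X14→φ2] = [490, 613, 375, 342]
r4 m[X2→φ2] = [3, 7, 7, 6]
r4 m[X2→φ3] = [498, 563, 563, 519]
r4 m[X12→φ0] = [588, 596, 540, 419]
r4 m[X12→φ1] = [108, 119, 155, 87]
r5 m[φ0→X0] = [15041, 9924, 5858, 10644]
r5 m[φ0→X12] = [108, 119, 155, 87]
r5 m[φ1→X14] = [2980, 3737, 2283, 2188]
r5 m[φ1→X12] = [3389, 3467, 3191, 2443]
r5 m[φ2→X14] = [170, 105, 142, 120]
r5 m[φ2→X2] = [9549, 10926, 10874, 10118]
r5 m[φ3→X2] = [3, 7, 7, 6]
r5 m[φ4→X0] = [9, 3, 8, 4]
r5 m[X0→φ0] = [9, 3, 8, 4]
r5 m[X0→φ4] = [662, 434, 258, 466]
r5 m[X14→φ1] = [170, 105, 142, 120]
r5 m[X14→φ2] = [490, 613, 375, 342]
r5 m[X2→φ2] = [3, 7, 7, 6]
r5 m[X2→φ3] = [498, 563, 563, 519]
r5 m[X12→φ0] = [588, 596, 540, 419]
r5 m[X12→φ1] = [108, 119, 155, 87]
r6 m[φ0→X0] = [15041, 9924, 5858, 10644]
r6 m[φ0→X12] = [108, 119, 155, 87]
r6 m[φ1→X14] = [2980, 3737, 2283, 2188]
r6 m[φ1→X12] = [3389, 3467, 3191, 2443]
r6 m[φ2→X14] = [170, 105, 142, 120]
r6 m[φ2→X2] = [9549, 10926, 10874, 10118]
r6 m[φ3→X2] = [3, 7, 7, 6]
r6 m[φ4→X0] = [9, 3, 8, 4]
r6 m[X0→φ0] = [9, 3, 8, 4]
r6 m[X0→φ4] = [15041, 9924, 5858, 10644]
r6 m[X14→φ1] = [170, 105, 142, 120]
r6 m[X14→φ2] = [2980, 3737, 2283, 2188]
r6 m[X2→φ2] = [3, 7, 7, 6]
r6 m[X2→φ3] = [9549, 10926, 10874, 10118]
r6 m[X12→φ0] = [3389, 3467, 3191, 2443]
r6 m[X12→φ1] = [108, 119, 155, 87]
r7 m[φ0→X0] = [87627, 57644, 34355, 62329]
r7 m[φ0→X12] = [108, 119, 155, 87]
r7 m[φ1→X14] = [2980, 3737, 2283, 2188]
r7 m[φ1→X12] = [3389, 3467, 3191, 2443]
r7 m[φ2→X14] = [170, 105, 142, 120]
r7 m[φ2→X2] = [58473, 67140, 66524, 62444]
r7 m[φ3→X2] = [3, 7, 7, 6]
r7 m[φ4→X0] = [9, 3, 8, 4]
r7 m[X0→φ0] = [9, 3, 8, 4]
r7 m[X0→φ4] = [15041, 9924, 5858, 10644]
r7 m[X14→φ1] = [170, 105, 142, 120]
r7 m[X14→φ2] = [2980, 3737, 2283, 2188]
r7 m[X2→φ2] = [3, 7, 7, 6]
r7 m[X2→φ3] = [9549, 10926, 10874, 10118]
r7 m[X12→φ0] = [3389, 3467, 3191, 2443]
r7 m[X12→φ1] = [108, 119, 155, 87]
r8 m[φ0→X0] = [87627, 57644, 34355, 62329]
r8 m[φ0→X12] = [108, 119, 155, 87]
r8 m[φ1→X14] = [2980, 3737, 2283, 2188]
r8 m[φ1→X12] = [3389, 3467, 3191, 2443]
r8 m[φ2→X14] = [170, 105, 142, 120]
r8 m[φ2→X2] = [58473, 67140, 66524, 62444]
r8 m[φ3→X2] = [3, 7, 7, 6]
r8 m[φ4→X0] = [9, 3, 8, 4]
r8 m[X0→φ0] = [9, 3, 8, 4]
r8 m[X0→φ4] = [87627, 57644, 34355, 62329]
r8 m[X14→φ1] = [170, 105, 142, 120]
r8 m[X14→φ2] = [2980, 3737, 2283, 2188]
r8 m[X2→φ2] = [3, 7, 7, 6]
r8 m[X2→φ3] = [58473, 67140, 66524, 62444]
r8 m[X12→φ0] = [3389, 3467, 3191, 2443]
r8 m[X12→φ1] = [108, 119, 155, 87]
r9 m[φ0→X0] = [87627, 57644, 34355, 62329]
r9 m[φ0→X12] = [108, 119, 155, 87]
r9 m[φ1→X14] = [2980, 3737, 2283, 2188]
r9 m[φ1→X12] = [3389, 3467, 3191, 2443]
r9 m[φ2→X14] = [170, 105, 142, 120]
r9 m[φ2→X2] = [58473, 67140, 66524, 62444]
r9 m[φ3→X2] = [3, 7, 7, 6]
r9 m[φ4→X0] = [9, 3, 8, 4]
r9 m[X0→φ0] = [9, 3, 8, 4]
r9 m[X0→φ4] = [87627, 57644, 34355, 62329]
r9 m[X14→φ1] = [170, 105, 142, 120]
r9 m[X14→φ2] = [2980, 3737, 2283, 2188]
r9 m[X2→φ2] = [3, 7, 7, 6]
r9 m[X2→φ3] = [58473, 67140, 66524, 62444]
r9 m[X12→φ0] = [3389, 3467, 3191, 2443]
r9 m[X12→φ1] = [108, 119, 155, 87]
fixed point reached at round 9
b[X0] = ⊗ incoming = [788643, 172932, 274840, 249316]

b[X0] = [788643, 172932, 274840, 249316]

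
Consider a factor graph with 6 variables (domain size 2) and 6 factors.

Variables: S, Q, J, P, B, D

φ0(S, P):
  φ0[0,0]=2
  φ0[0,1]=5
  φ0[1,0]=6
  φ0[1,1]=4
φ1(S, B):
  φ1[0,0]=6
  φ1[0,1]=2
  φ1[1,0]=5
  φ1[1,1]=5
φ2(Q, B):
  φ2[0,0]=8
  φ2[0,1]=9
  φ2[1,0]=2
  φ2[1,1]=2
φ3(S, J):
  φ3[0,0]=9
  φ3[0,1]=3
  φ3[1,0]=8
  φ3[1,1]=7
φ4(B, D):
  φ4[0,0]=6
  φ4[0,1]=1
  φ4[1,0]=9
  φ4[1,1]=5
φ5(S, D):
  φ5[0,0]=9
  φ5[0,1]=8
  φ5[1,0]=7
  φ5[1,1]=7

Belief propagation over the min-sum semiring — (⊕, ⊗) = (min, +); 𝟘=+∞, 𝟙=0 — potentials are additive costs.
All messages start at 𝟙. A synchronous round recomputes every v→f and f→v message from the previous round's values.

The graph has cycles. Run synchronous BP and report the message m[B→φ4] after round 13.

message @ round 13 = [44, 40]

init: all messages = 𝟙 over 2 values
r1 m[φ0→S] = [2, 4]
r1 m[φ0→P] = [2, 4]
r1 m[φ1→S] = [2, 5]
r1 m[φ1→B] = [5, 2]
r1 m[φ2→Q] = [8, 2]
r1 m[φ2→B] = [2, 2]
r1 m[φ3→S] = [3, 7]
r1 m[φ3→J] = [8, 3]
r1 m[φ4→B] = [1, 5]
r1 m[φ4→D] = [6, 1]
r1 m[φ5→S] = [8, 7]
r1 m[φ5→D] = [7, 7]
r1 m[S→φ0] = [0, 0]
r1 m[S→φ1] = [0, 0]
r1 m[S→φ3] = [0, 0]
r1 m[S→φ5] = [0, 0]
r1 m[Q→φ2] = [0, 0]
r1 m[J→φ3] = [0, 0]
r1 m[P→φ0] = [0, 0]
r1 m[B→φ1] = [0, 0]
r1 m[B→φ2] = [0, 0]
r1 m[B→φ4] = [0, 0]
r1 m[D→φ4] = [0, 0]
r1 m[D→φ5] = [0, 0]
r2 m[φ0→S] = [2, 4]
r2 m[φ0→P] = [2, 4]
r2 m[φ1→S] = [2, 5]
r2 m[φ1→B] = [5, 2]
r2 m[φ2→Q] = [8, 2]
r2 m[φ2→B] = [2, 2]
r2 m[φ3→S] = [3, 7]
r2 m[φ3→J] = [8, 3]
r2 m[φ4→B] = [1, 5]
r2 m[φ4→D] = [6, 1]
r2 m[φ5→S] = [8, 7]
r2 m[φ5→D] = [7, 7]
r2 m[S→φ0] = [13, 19]
r2 m[S→φ1] = [13, 18]
r2 m[S→φ3] = [12, 16]
r2 m[S→φ5] = [7, 16]
r2 m[Q→φ2] = [0, 0]
r2 m[J→φ3] = [0, 0]
r2 m[P→φ0] = [0, 0]
r2 m[B→φ1] = [3, 7]
r2 m[B→φ2] = [6, 7]
r2 m[B→φ4] = [7, 4]
r2 m[D→φ4] = [7, 7]
r2 m[D→φ5] = [6, 1]
r3 m[φ0→S] = [2, 4]
r3 m[φ0→P] = [15, 18]
r3 m[φ1→S] = [9, 8]
r3 m[φ1→B] = [19, 15]
r3 m[φ2→Q] = [14, 8]
r3 m[φ2→B] = [2, 2]
r3 m[φ3→S] = [3, 7]
r3 m[φ3→J] = [21, 15]
r3 m[φ4→B] = [8, 12]
r3 m[φ4→D] = [13, 8]
r3 m[φ5→S] = [9, 8]
r3 m[φ5→D] = [16, 15]
r3 m[S→φ0] = [13, 19]
r3 m[S→φ1] = [13, 18]
r3 m[S→φ3] = [12, 16]
r3 m[S→φ5] = [7, 16]
r3 m[Q→φ2] = [0, 0]
r3 m[J→φ3] = [0, 0]
r3 m[P→φ0] = [0, 0]
r3 m[B→φ1] = [3, 7]
r3 m[B→φ2] = [6, 7]
r3 m[B→φ4] = [7, 4]
r3 m[D→φ4] = [7, 7]
r3 m[D→φ5] = [6, 1]
r4 m[φ0→S] = [2, 4]
r4 m[φ0→P] = [15, 18]
r4 m[φ1→S] = [9, 8]
r4 m[φ1→B] = [19, 15]
r4 m[φ2→Q] = [14, 8]
r4 m[φ2→B] = [2, 2]
r4 m[φ3→S] = [3, 7]
r4 m[φ3→J] = [21, 15]
r4 m[φ4→B] = [8, 12]
r4 m[φ4→D] = [13, 8]
r4 m[φ5→S] = [9, 8]
r4 m[φ5→D] = [16, 15]
r4 m[S→φ0] = [21, 23]
r4 m[S→φ1] = [14, 19]
r4 m[S→φ3] = [20, 20]
r4 m[S→φ5] = [14, 19]
r4 m[Q→φ2] = [0, 0]
r4 m[J→φ3] = [0, 0]
r4 m[P→φ0] = [0, 0]
r4 m[B→φ1] = [10, 14]
r4 m[B→φ2] = [27, 27]
r4 m[B→φ4] = [21, 17]
r4 m[D→φ4] = [16, 15]
r4 m[D→φ5] = [13, 8]
r5 m[φ0→S] = [2, 4]
r5 m[φ0→P] = [23, 26]
r5 m[φ1→S] = [16, 15]
r5 m[φ1→B] = [20, 16]
r5 m[φ2→Q] = [35, 29]
r5 m[φ2→B] = [2, 2]
r5 m[φ3→S] = [3, 7]
r5 m[φ3→J] = [28, 23]
r5 m[φ4→B] = [16, 20]
r5 m[φ4→D] = [26, 22]
r5 m[φ5→S] = [16, 15]
r5 m[φ5→D] = [23, 22]
r5 m[S→φ0] = [21, 23]
r5 m[S→φ1] = [14, 19]
r5 m[S→φ3] = [20, 20]
r5 m[S→φ5] = [14, 19]
r5 m[Q→φ2] = [0, 0]
r5 m[J→φ3] = [0, 0]
r5 m[P→φ0] = [0, 0]
r5 m[B→φ1] = [10, 14]
r5 m[B→φ2] = [27, 27]
r5 m[B→φ4] = [21, 17]
r5 m[D→φ4] = [16, 15]
r5 m[D→φ5] = [13, 8]
r6 m[φ0→S] = [2, 4]
r6 m[φ0→P] = [23, 26]
r6 m[φ1→S] = [16, 15]
r6 m[φ1→B] = [20, 16]
r6 m[φ2→Q] = [35, 29]
r6 m[φ2→B] = [2, 2]
r6 m[φ3→S] = [3, 7]
r6 m[φ3→J] = [28, 23]
r6 m[φ4→B] = [16, 20]
r6 m[φ4→D] = [26, 22]
r6 m[φ5→S] = [16, 15]
r6 m[φ5→D] = [23, 22]
r6 m[S→φ0] = [35, 37]
r6 m[S→φ1] = [21, 26]
r6 m[S→φ3] = [34, 34]
r6 m[S→φ5] = [21, 26]
r6 m[Q→φ2] = [0, 0]
r6 m[J→φ3] = [0, 0]
r6 m[P→φ0] = [0, 0]
r6 m[B→φ1] = [18, 22]
r6 m[B→φ2] = [36, 36]
r6 m[B→φ4] = [22, 18]
r6 m[D→φ4] = [23, 22]
r6 m[D→φ5] = [26, 22]
r7 m[φ0→S] = [2, 4]
r7 m[φ0→P] = [37, 40]
r7 m[φ1→S] = [24, 23]
r7 m[φ1→B] = [27, 23]
r7 m[φ2→Q] = [44, 38]
r7 m[φ2→B] = [2, 2]
r7 m[φ3→S] = [3, 7]
r7 m[φ3→J] = [42, 37]
r7 m[φ4→B] = [23, 27]
r7 m[φ4→D] = [27, 23]
r7 m[φ5→S] = [30, 29]
r7 m[φ5→D] = [30, 29]
r7 m[S→φ0] = [35, 37]
r7 m[S→φ1] = [21, 26]
r7 m[S→φ3] = [34, 34]
r7 m[S→φ5] = [21, 26]
r7 m[Q→φ2] = [0, 0]
r7 m[J→φ3] = [0, 0]
r7 m[P→φ0] = [0, 0]
r7 m[B→φ1] = [18, 22]
r7 m[B→φ2] = [36, 36]
r7 m[B→φ4] = [22, 18]
r7 m[D→φ4] = [23, 22]
r7 m[D→φ5] = [26, 22]
r8 m[φ0→S] = [2, 4]
r8 m[φ0→P] = [37, 40]
r8 m[φ1→S] = [24, 23]
r8 m[φ1→B] = [27, 23]
r8 m[φ2→Q] = [44, 38]
r8 m[φ2→B] = [2, 2]
r8 m[φ3→S] = [3, 7]
r8 m[φ3→J] = [42, 37]
r8 m[φ4→B] = [23, 27]
r8 m[φ4→D] = [27, 23]
r8 m[φ5→S] = [30, 29]
r8 m[φ5→D] = [30, 29]
r8 m[S→φ0] = [57, 59]
r8 m[S→φ1] = [35, 40]
r8 m[S→φ3] = [56, 56]
r8 m[S→φ5] = [29, 34]
r8 m[Q→φ2] = [0, 0]
r8 m[J→φ3] = [0, 0]
r8 m[P→φ0] = [0, 0]
r8 m[B→φ1] = [25, 29]
r8 m[B→φ2] = [50, 50]
r8 m[B→φ4] = [29, 25]
r8 m[D→φ4] = [30, 29]
r8 m[D→φ5] = [27, 23]
r9 m[φ0→S] = [2, 4]
r9 m[φ0→P] = [59, 62]
r9 m[φ1→S] = [31, 30]
r9 m[φ1→B] = [41, 37]
r9 m[φ2→Q] = [58, 52]
r9 m[φ2→B] = [2, 2]
r9 m[φ3→S] = [3, 7]
r9 m[φ3→J] = [64, 59]
r9 m[φ4→B] = [30, 34]
r9 m[φ4→D] = [34, 30]
r9 m[φ5→S] = [31, 30]
r9 m[φ5→D] = [38, 37]
r9 m[S→φ0] = [57, 59]
r9 m[S→φ1] = [35, 40]
r9 m[S→φ3] = [56, 56]
r9 m[S→φ5] = [29, 34]
r9 m[Q→φ2] = [0, 0]
r9 m[J→φ3] = [0, 0]
r9 m[P→φ0] = [0, 0]
r9 m[B→φ1] = [25, 29]
r9 m[B→φ2] = [50, 50]
r9 m[B→φ4] = [29, 25]
r9 m[D→φ4] = [30, 29]
r9 m[D→φ5] = [27, 23]
r10 m[φ0→S] = [2, 4]
r10 m[φ0→P] = [59, 62]
r10 m[φ1→S] = [31, 30]
r10 m[φ1→B] = [41, 37]
r10 m[φ2→Q] = [58, 52]
r10 m[φ2→B] = [2, 2]
r10 m[φ3→S] = [3, 7]
r10 m[φ3→J] = [64, 59]
r10 m[φ4→B] = [30, 34]
r10 m[φ4→D] = [34, 30]
r10 m[φ5→S] = [31, 30]
r10 m[φ5→D] = [38, 37]
r10 m[S→φ0] = [65, 67]
r10 m[S→φ1] = [36, 41]
r10 m[S→φ3] = [64, 64]
r10 m[S→φ5] = [36, 41]
r10 m[Q→φ2] = [0, 0]
r10 m[J→φ3] = [0, 0]
r10 m[P→φ0] = [0, 0]
r10 m[B→φ1] = [32, 36]
r10 m[B→φ2] = [71, 71]
r10 m[B→φ4] = [43, 39]
r10 m[D→φ4] = [38, 37]
r10 m[D→φ5] = [34, 30]
r11 m[φ0→S] = [2, 4]
r11 m[φ0→P] = [67, 70]
r11 m[φ1→S] = [38, 37]
r11 m[φ1→B] = [42, 38]
r11 m[φ2→Q] = [79, 73]
r11 m[φ2→B] = [2, 2]
r11 m[φ3→S] = [3, 7]
r11 m[φ3→J] = [72, 67]
r11 m[φ4→B] = [38, 42]
r11 m[φ4→D] = [48, 44]
r11 m[φ5→S] = [38, 37]
r11 m[φ5→D] = [45, 44]
r11 m[S→φ0] = [65, 67]
r11 m[S→φ1] = [36, 41]
r11 m[S→φ3] = [64, 64]
r11 m[S→φ5] = [36, 41]
r11 m[Q→φ2] = [0, 0]
r11 m[J→φ3] = [0, 0]
r11 m[P→φ0] = [0, 0]
r11 m[B→φ1] = [32, 36]
r11 m[B→φ2] = [71, 71]
r11 m[B→φ4] = [43, 39]
r11 m[D→φ4] = [38, 37]
r11 m[D→φ5] = [34, 30]
r12 m[φ0→S] = [2, 4]
r12 m[φ0→P] = [67, 70]
r12 m[φ1→S] = [38, 37]
r12 m[φ1→B] = [42, 38]
r12 m[φ2→Q] = [79, 73]
r12 m[φ2→B] = [2, 2]
r12 m[φ3→S] = [3, 7]
r12 m[φ3→J] = [72, 67]
r12 m[φ4→B] = [38, 42]
r12 m[φ4→D] = [48, 44]
r12 m[φ5→S] = [38, 37]
r12 m[φ5→D] = [45, 44]
r12 m[S→φ0] = [79, 81]
r12 m[S→φ1] = [43, 48]
r12 m[S→φ3] = [78, 78]
r12 m[S→φ5] = [43, 48]
r12 m[Q→φ2] = [0, 0]
r12 m[J→φ3] = [0, 0]
r12 m[P→φ0] = [0, 0]
r12 m[B→φ1] = [40, 44]
r12 m[B→φ2] = [80, 80]
r12 m[B→φ4] = [44, 40]
r12 m[D→φ4] = [45, 44]
r12 m[D→φ5] = [48, 44]
r13 m[φ0→S] = [2, 4]
r13 m[φ0→P] = [81, 84]
r13 m[φ1→S] = [46, 45]
r13 m[φ1→B] = [49, 45]
r13 m[φ2→Q] = [88, 82]
r13 m[φ2→B] = [2, 2]
r13 m[φ3→S] = [3, 7]
r13 m[φ3→J] = [86, 81]
r13 m[φ4→B] = [45, 49]
r13 m[φ4→D] = [49, 45]
r13 m[φ5→S] = [52, 51]
r13 m[φ5→D] = [52, 51]
r13 m[S→φ0] = [79, 81]
r13 m[S→φ1] = [43, 48]
r13 m[S→φ3] = [78, 78]
r13 m[S→φ5] = [43, 48]
r13 m[Q→φ2] = [0, 0]
r13 m[J→φ3] = [0, 0]
r13 m[P→φ0] = [0, 0]
r13 m[B→φ1] = [40, 44]
r13 m[B→φ2] = [80, 80]
r13 m[B→φ4] = [44, 40]
r13 m[D→φ4] = [45, 44]
r13 m[D→φ5] = [48, 44]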